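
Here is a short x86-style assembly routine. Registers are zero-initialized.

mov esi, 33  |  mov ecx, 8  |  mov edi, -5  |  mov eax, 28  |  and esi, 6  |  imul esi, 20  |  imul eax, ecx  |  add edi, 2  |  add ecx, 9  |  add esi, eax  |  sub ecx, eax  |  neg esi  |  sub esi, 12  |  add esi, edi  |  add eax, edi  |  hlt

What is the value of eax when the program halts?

221

after mov esi, 33: esi=33
after mov ecx, 8: ecx=8
after mov edi, -5: edi=-5
after mov eax, 28: eax=28
after and esi, 6: esi=33&6=0
after imul esi, 20: esi=0*20=0
after imul eax, ecx: eax=28*8=224
after add edi, 2: edi=(-5)+2=-3
after add ecx, 9: ecx=8+9=17
after add esi, eax: esi=0+224=224
after sub ecx, eax: ecx=17-224=-207
after neg esi: esi=-(224)=-224
after sub esi, 12: esi=(-224)-12=-236
after add esi, edi: esi=(-236)+(-3)=-239
after add eax, edi: eax=224+(-3)=221
halt.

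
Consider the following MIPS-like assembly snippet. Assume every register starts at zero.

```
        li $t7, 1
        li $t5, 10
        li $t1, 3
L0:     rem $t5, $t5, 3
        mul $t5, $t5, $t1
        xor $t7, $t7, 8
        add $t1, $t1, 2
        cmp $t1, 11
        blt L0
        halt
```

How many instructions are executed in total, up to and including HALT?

28

after li $t7, 1: $t7=1
after li $t5, 10: $t5=10
after li $t1, 3: $t1=3
after rem $t5, $t5, 3: $t5=10%3=1
after mul $t5, $t5, $t1: $t5=1*3=3
after xor $t7, $t7, 8: $t7=1^8=9
after add $t1, $t1, 2: $t1=3+2=5
cmp $t1, 11  (cmp 5,11)
blt L0: taken
after rem $t5, $t5, 3: $t5=3%3=0
after mul $t5, $t5, $t1: $t5=0*5=0
after xor $t7, $t7, 8: $t7=9^8=1
after add $t1, $t1, 2: $t1=5+2=7
cmp $t1, 11  (cmp 7,11)
blt L0: taken
after rem $t5, $t5, 3: $t5=0%3=0
after mul $t5, $t5, $t1: $t5=0*7=0
after xor $t7, $t7, 8: $t7=1^8=9
after add $t1, $t1, 2: $t1=7+2=9
cmp $t1, 11  (cmp 9,11)
blt L0: taken
after rem $t5, $t5, 3: $t5=0%3=0
after mul $t5, $t5, $t1: $t5=0*9=0
after xor $t7, $t7, 8: $t7=9^8=1
after add $t1, $t1, 2: $t1=9+2=11
cmp $t1, 11  (cmp 11,11)
blt L0: not taken
halt.
Total executed instructions: 28.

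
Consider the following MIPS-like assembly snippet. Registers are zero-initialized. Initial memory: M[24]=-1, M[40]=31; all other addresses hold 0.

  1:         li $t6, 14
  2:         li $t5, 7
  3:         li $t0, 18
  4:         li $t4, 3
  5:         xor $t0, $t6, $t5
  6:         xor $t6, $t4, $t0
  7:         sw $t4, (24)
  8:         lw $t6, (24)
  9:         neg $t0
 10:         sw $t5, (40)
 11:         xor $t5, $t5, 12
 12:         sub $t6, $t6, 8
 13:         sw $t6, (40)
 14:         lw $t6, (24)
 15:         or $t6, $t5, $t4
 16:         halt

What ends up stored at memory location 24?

3

after li $t6, 14: $t6=14
after li $t5, 7: $t5=7
after li $t0, 18: $t0=18
after li $t4, 3: $t4=3
after xor $t0, $t6, $t5: $t0=14^7=9
after xor $t6, $t4, $t0: $t6=3^9=10
sw $t4, (24) → M[24]=3
after lw $t6, (24): $t6=M[24]=3
after neg $t0: $t0=-(9)=-9
sw $t5, (40) → M[40]=7
after xor $t5, $t5, 12: $t5=7^12=11
after sub $t6, $t6, 8: $t6=3-8=-5
sw $t6, (40) → M[40]=-5
after lw $t6, (24): $t6=M[24]=3
after or $t6, $t5, $t4: $t6=11|3=11
halt.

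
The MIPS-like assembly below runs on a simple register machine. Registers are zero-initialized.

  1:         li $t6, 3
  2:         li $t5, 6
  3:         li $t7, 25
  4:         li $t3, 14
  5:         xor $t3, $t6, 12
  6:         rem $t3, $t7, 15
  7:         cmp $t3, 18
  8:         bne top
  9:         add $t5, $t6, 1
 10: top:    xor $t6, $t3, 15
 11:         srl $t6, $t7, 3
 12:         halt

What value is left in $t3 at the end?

after li $t6, 3: $t6=3
after li $t5, 6: $t5=6
after li $t7, 25: $t7=25
after li $t3, 14: $t3=14
after xor $t3, $t6, 12: $t3=3^12=15
after rem $t3, $t7, 15: $t3=25%15=10
cmp $t3, 18  (cmp 10,18)
bne top: taken
after xor $t6, $t3, 15: $t6=10^15=5
after srl $t6, $t7, 3: $t6=25>>3=3
halt.

10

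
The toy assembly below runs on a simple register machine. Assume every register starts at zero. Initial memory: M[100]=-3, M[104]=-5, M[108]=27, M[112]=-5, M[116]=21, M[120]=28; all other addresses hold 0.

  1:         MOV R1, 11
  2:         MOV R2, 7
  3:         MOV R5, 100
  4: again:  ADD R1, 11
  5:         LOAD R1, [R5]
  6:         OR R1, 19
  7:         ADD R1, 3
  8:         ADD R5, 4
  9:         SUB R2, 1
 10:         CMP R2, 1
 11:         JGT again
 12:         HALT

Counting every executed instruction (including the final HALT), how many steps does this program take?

after MOV R1, 11: R1=11
after MOV R2, 7: R2=7
after MOV R5, 100: R5=100
after ADD R1, 11: R1=11+11=22
after LOAD R1, [R5]: R1=M[100]=-3
after OR R1, 19: R1=(-3)|19=-1
after ADD R1, 3: R1=(-1)+3=2
after ADD R5, 4: R5=100+4=104
after SUB R2, 1: R2=7-1=6
CMP R2, 1  (cmp 6,1)
JGT again: taken
after ADD R1, 11: R1=2+11=13
after LOAD R1, [R5]: R1=M[104]=-5
after OR R1, 19: R1=(-5)|19=-5
after ADD R1, 3: R1=(-5)+3=-2
after ADD R5, 4: R5=104+4=108
after SUB R2, 1: R2=6-1=5
CMP R2, 1  (cmp 5,1)
JGT again: taken
after ADD R1, 11: R1=(-2)+11=9
after LOAD R1, [R5]: R1=M[108]=27
after OR R1, 19: R1=27|19=27
after ADD R1, 3: R1=27+3=30
after ADD R5, 4: R5=108+4=112
after SUB R2, 1: R2=5-1=4
CMP R2, 1  (cmp 4,1)
JGT again: taken
after ADD R1, 11: R1=30+11=41
after LOAD R1, [R5]: R1=M[112]=-5
after OR R1, 19: R1=(-5)|19=-5
after ADD R1, 3: R1=(-5)+3=-2
after ADD R5, 4: R5=112+4=116
after SUB R2, 1: R2=4-1=3
CMP R2, 1  (cmp 3,1)
JGT again: taken
after ADD R1, 11: R1=(-2)+11=9
after LOAD R1, [R5]: R1=M[116]=21
after OR R1, 19: R1=21|19=23
after ADD R1, 3: R1=23+3=26
after ADD R5, 4: R5=116+4=120
after SUB R2, 1: R2=3-1=2
CMP R2, 1  (cmp 2,1)
JGT again: taken
after ADD R1, 11: R1=26+11=37
after LOAD R1, [R5]: R1=M[120]=28
after OR R1, 19: R1=28|19=31
after ADD R1, 3: R1=31+3=34
after ADD R5, 4: R5=120+4=124
after SUB R2, 1: R2=2-1=1
CMP R2, 1  (cmp 1,1)
JGT again: not taken
halt.
Total executed instructions: 52.

52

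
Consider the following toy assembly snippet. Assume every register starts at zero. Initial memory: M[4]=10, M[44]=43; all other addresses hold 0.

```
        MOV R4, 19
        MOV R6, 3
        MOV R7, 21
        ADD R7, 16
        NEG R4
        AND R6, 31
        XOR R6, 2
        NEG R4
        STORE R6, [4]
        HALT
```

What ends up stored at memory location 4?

after MOV R4, 19: R4=19
after MOV R6, 3: R6=3
after MOV R7, 21: R7=21
after ADD R7, 16: R7=21+16=37
after NEG R4: R4=-(19)=-19
after AND R6, 31: R6=3&31=3
after XOR R6, 2: R6=3^2=1
after NEG R4: R4=-(-19)=19
STORE R6, [4] → M[4]=1
halt.

1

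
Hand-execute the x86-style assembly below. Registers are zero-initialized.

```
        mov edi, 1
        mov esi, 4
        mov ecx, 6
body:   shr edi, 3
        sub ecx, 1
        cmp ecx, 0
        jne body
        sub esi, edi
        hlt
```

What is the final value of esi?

after mov edi, 1: edi=1
after mov esi, 4: esi=4
after mov ecx, 6: ecx=6
after shr edi, 3: edi=1>>3=0
after sub ecx, 1: ecx=6-1=5
cmp ecx, 0  (cmp 5,0)
jne body: taken
after shr edi, 3: edi=0>>3=0
after sub ecx, 1: ecx=5-1=4
cmp ecx, 0  (cmp 4,0)
jne body: taken
after shr edi, 3: edi=0>>3=0
after sub ecx, 1: ecx=4-1=3
cmp ecx, 0  (cmp 3,0)
jne body: taken
after shr edi, 3: edi=0>>3=0
after sub ecx, 1: ecx=3-1=2
cmp ecx, 0  (cmp 2,0)
jne body: taken
after shr edi, 3: edi=0>>3=0
after sub ecx, 1: ecx=2-1=1
cmp ecx, 0  (cmp 1,0)
jne body: taken
after shr edi, 3: edi=0>>3=0
after sub ecx, 1: ecx=1-1=0
cmp ecx, 0  (cmp 0,0)
jne body: not taken
after sub esi, edi: esi=4-0=4
halt.

4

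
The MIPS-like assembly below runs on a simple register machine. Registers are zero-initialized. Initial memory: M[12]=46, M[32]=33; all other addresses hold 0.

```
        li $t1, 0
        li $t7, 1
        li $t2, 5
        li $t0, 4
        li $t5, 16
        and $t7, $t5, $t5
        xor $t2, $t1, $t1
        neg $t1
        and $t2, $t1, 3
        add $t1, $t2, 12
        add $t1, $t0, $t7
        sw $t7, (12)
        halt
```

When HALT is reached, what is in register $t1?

20

after li $t1, 0: $t1=0
after li $t7, 1: $t7=1
after li $t2, 5: $t2=5
after li $t0, 4: $t0=4
after li $t5, 16: $t5=16
after and $t7, $t5, $t5: $t7=16&16=16
after xor $t2, $t1, $t1: $t2=0^0=0
after neg $t1: $t1=-(0)=0
after and $t2, $t1, 3: $t2=0&3=0
after add $t1, $t2, 12: $t1=0+12=12
after add $t1, $t0, $t7: $t1=4+16=20
sw $t7, (12) → M[12]=16
halt.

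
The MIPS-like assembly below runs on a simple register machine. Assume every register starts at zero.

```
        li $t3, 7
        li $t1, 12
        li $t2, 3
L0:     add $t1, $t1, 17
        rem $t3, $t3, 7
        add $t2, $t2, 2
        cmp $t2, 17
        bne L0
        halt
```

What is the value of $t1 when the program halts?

131

$t3=7
$t1=12
$t2=3
$t1=12+17=29
$t3=7%7=0
$t2=3+2=5
cmp $t2, 17  (cmp 5,17)
bne L0: taken
$t1=29+17=46
$t3=0%7=0
$t2=5+2=7
cmp $t2, 17  (cmp 7,17)
bne L0: taken
$t1=46+17=63
$t3=0%7=0
$t2=7+2=9
cmp $t2, 17  (cmp 9,17)
bne L0: taken
$t1=63+17=80
$t3=0%7=0
$t2=9+2=11
cmp $t2, 17  (cmp 11,17)
bne L0: taken
$t1=80+17=97
$t3=0%7=0
$t2=11+2=13
cmp $t2, 17  (cmp 13,17)
bne L0: taken
$t1=97+17=114
$t3=0%7=0
$t2=13+2=15
cmp $t2, 17  (cmp 15,17)
bne L0: taken
$t1=114+17=131
$t3=0%7=0
$t2=15+2=17
cmp $t2, 17  (cmp 17,17)
bne L0: not taken
halt.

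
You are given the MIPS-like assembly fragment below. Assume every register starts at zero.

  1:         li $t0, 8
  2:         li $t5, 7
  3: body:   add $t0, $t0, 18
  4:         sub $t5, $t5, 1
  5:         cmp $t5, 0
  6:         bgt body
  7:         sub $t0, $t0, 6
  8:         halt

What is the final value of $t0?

after li $t0, 8: $t0=8
after li $t5, 7: $t5=7
after add $t0, $t0, 18: $t0=8+18=26
after sub $t5, $t5, 1: $t5=7-1=6
cmp $t5, 0  (cmp 6,0)
bgt body: taken
after add $t0, $t0, 18: $t0=26+18=44
after sub $t5, $t5, 1: $t5=6-1=5
cmp $t5, 0  (cmp 5,0)
bgt body: taken
after add $t0, $t0, 18: $t0=44+18=62
after sub $t5, $t5, 1: $t5=5-1=4
cmp $t5, 0  (cmp 4,0)
bgt body: taken
after add $t0, $t0, 18: $t0=62+18=80
after sub $t5, $t5, 1: $t5=4-1=3
cmp $t5, 0  (cmp 3,0)
bgt body: taken
after add $t0, $t0, 18: $t0=80+18=98
after sub $t5, $t5, 1: $t5=3-1=2
cmp $t5, 0  (cmp 2,0)
bgt body: taken
after add $t0, $t0, 18: $t0=98+18=116
after sub $t5, $t5, 1: $t5=2-1=1
cmp $t5, 0  (cmp 1,0)
bgt body: taken
after add $t0, $t0, 18: $t0=116+18=134
after sub $t5, $t5, 1: $t5=1-1=0
cmp $t5, 0  (cmp 0,0)
bgt body: not taken
after sub $t0, $t0, 6: $t0=134-6=128
halt.

128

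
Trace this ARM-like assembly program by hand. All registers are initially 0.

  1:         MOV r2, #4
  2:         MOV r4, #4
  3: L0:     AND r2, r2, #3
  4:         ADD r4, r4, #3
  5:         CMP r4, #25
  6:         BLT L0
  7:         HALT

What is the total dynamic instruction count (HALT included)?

31

MOV r2, #4 → r2=4
MOV r4, #4 → r4=4
AND r2, r2, #3 → r2=4&3=0
ADD r4, r4, #3 → r4=4+3=7
CMP r4, #25  (cmp 7,25)
BLT L0: taken
AND r2, r2, #3 → r2=0&3=0
ADD r4, r4, #3 → r4=7+3=10
CMP r4, #25  (cmp 10,25)
BLT L0: taken
AND r2, r2, #3 → r2=0&3=0
ADD r4, r4, #3 → r4=10+3=13
CMP r4, #25  (cmp 13,25)
BLT L0: taken
AND r2, r2, #3 → r2=0&3=0
ADD r4, r4, #3 → r4=13+3=16
CMP r4, #25  (cmp 16,25)
BLT L0: taken
AND r2, r2, #3 → r2=0&3=0
ADD r4, r4, #3 → r4=16+3=19
CMP r4, #25  (cmp 19,25)
BLT L0: taken
AND r2, r2, #3 → r2=0&3=0
ADD r4, r4, #3 → r4=19+3=22
CMP r4, #25  (cmp 22,25)
BLT L0: taken
AND r2, r2, #3 → r2=0&3=0
ADD r4, r4, #3 → r4=22+3=25
CMP r4, #25  (cmp 25,25)
BLT L0: not taken
halt.
Total executed instructions: 31.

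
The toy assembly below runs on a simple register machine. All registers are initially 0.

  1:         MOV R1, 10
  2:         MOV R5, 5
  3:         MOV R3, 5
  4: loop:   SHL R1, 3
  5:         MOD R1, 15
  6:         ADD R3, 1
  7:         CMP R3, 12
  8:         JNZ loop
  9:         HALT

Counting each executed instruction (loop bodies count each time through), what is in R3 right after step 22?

9

MOV R1, 10 → R1=10
MOV R5, 5 → R5=5
MOV R3, 5 → R3=5
SHL R1, 3 → R1=10<<3=80
MOD R1, 15 → R1=80%15=5
ADD R3, 1 → R3=5+1=6
CMP R3, 12  (cmp 6,12)
JNZ loop: taken
SHL R1, 3 → R1=5<<3=40
MOD R1, 15 → R1=40%15=10
ADD R3, 1 → R3=6+1=7
CMP R3, 12  (cmp 7,12)
JNZ loop: taken
SHL R1, 3 → R1=10<<3=80
MOD R1, 15 → R1=80%15=5
ADD R3, 1 → R3=7+1=8
CMP R3, 12  (cmp 8,12)
JNZ loop: taken
SHL R1, 3 → R1=5<<3=40
MOD R1, 15 → R1=40%15=10
ADD R3, 1 → R3=8+1=9
CMP R3, 12  (cmp 9,12)
After step 22: R3 = 9.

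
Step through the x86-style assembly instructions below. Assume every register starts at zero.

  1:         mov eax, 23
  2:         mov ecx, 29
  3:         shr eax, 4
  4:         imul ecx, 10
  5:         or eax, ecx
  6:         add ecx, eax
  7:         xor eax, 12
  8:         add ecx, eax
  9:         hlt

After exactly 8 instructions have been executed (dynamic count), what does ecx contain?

mov eax, 23 → eax=23
mov ecx, 29 → ecx=29
shr eax, 4 → eax=23>>4=1
imul ecx, 10 → ecx=29*10=290
or eax, ecx → eax=1|290=291
add ecx, eax → ecx=290+291=581
xor eax, 12 → eax=291^12=303
add ecx, eax → ecx=581+303=884
After step 8: ecx = 884.

884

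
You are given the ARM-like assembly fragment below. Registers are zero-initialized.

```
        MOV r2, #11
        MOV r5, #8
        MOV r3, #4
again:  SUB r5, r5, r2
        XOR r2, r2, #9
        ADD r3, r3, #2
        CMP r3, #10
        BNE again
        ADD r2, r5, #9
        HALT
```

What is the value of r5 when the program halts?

-16

r2=11
r5=8
r3=4
r5=8-11=-3
r2=11^9=2
r3=4+2=6
CMP r3, #10  (cmp 6,10)
BNE again: taken
r5=(-3)-2=-5
r2=2^9=11
r3=6+2=8
CMP r3, #10  (cmp 8,10)
BNE again: taken
r5=(-5)-11=-16
r2=11^9=2
r3=8+2=10
CMP r3, #10  (cmp 10,10)
BNE again: not taken
r2=(-16)+9=-7
halt.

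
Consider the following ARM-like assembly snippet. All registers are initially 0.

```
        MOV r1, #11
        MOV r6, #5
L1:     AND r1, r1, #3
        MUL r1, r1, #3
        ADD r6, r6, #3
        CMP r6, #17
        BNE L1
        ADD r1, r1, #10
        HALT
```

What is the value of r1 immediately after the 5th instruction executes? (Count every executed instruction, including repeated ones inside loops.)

9

r1=11
r6=5
r1=11&3=3
r1=3*3=9
r6=5+3=8
After step 5: r1 = 9.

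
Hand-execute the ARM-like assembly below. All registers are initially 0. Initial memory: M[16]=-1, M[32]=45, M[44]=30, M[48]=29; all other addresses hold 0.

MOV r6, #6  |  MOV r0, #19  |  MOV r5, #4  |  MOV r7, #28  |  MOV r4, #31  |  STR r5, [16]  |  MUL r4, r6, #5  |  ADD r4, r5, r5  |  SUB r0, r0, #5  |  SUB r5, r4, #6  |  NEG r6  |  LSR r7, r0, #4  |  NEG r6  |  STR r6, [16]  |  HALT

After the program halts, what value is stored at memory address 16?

6

after MOV r6, #6: r6=6
after MOV r0, #19: r0=19
after MOV r5, #4: r5=4
after MOV r7, #28: r7=28
after MOV r4, #31: r4=31
STR r5, [16] → M[16]=4
after MUL r4, r6, #5: r4=6*5=30
after ADD r4, r5, r5: r4=4+4=8
after SUB r0, r0, #5: r0=19-5=14
after SUB r5, r4, #6: r5=8-6=2
after NEG r6: r6=-(6)=-6
after LSR r7, r0, #4: r7=14>>4=0
after NEG r6: r6=-(-6)=6
STR r6, [16] → M[16]=6
halt.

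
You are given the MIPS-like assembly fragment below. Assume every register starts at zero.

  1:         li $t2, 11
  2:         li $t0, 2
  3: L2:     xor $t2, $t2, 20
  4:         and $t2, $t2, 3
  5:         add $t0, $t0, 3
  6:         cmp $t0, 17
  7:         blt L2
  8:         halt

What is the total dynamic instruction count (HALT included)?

$t2=11
$t0=2
$t2=11^20=31
$t2=31&3=3
$t0=2+3=5
cmp $t0, 17  (cmp 5,17)
blt L2: taken
$t2=3^20=23
$t2=23&3=3
$t0=5+3=8
cmp $t0, 17  (cmp 8,17)
blt L2: taken
$t2=3^20=23
$t2=23&3=3
$t0=8+3=11
cmp $t0, 17  (cmp 11,17)
blt L2: taken
$t2=3^20=23
$t2=23&3=3
$t0=11+3=14
cmp $t0, 17  (cmp 14,17)
blt L2: taken
$t2=3^20=23
$t2=23&3=3
$t0=14+3=17
cmp $t0, 17  (cmp 17,17)
blt L2: not taken
halt.
Total executed instructions: 28.

28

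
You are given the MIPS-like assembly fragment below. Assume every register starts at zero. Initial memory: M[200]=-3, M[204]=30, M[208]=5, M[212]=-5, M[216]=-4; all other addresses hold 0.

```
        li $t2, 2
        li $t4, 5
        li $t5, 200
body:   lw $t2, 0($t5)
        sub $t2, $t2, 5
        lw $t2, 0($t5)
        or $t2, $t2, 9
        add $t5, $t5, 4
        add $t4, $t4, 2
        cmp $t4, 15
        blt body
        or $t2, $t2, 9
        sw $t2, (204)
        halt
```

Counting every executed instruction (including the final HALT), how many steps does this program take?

46

li $t2, 2 → $t2=2
li $t4, 5 → $t4=5
li $t5, 200 → $t5=200
lw $t2, 0($t5) → $t2=M[200]=-3
sub $t2, $t2, 5 → $t2=(-3)-5=-8
lw $t2, 0($t5) → $t2=M[200]=-3
or $t2, $t2, 9 → $t2=(-3)|9=-3
add $t5, $t5, 4 → $t5=200+4=204
add $t4, $t4, 2 → $t4=5+2=7
cmp $t4, 15  (cmp 7,15)
blt body: taken
lw $t2, 0($t5) → $t2=M[204]=30
sub $t2, $t2, 5 → $t2=30-5=25
lw $t2, 0($t5) → $t2=M[204]=30
or $t2, $t2, 9 → $t2=30|9=31
add $t5, $t5, 4 → $t5=204+4=208
add $t4, $t4, 2 → $t4=7+2=9
cmp $t4, 15  (cmp 9,15)
blt body: taken
lw $t2, 0($t5) → $t2=M[208]=5
sub $t2, $t2, 5 → $t2=5-5=0
lw $t2, 0($t5) → $t2=M[208]=5
or $t2, $t2, 9 → $t2=5|9=13
add $t5, $t5, 4 → $t5=208+4=212
add $t4, $t4, 2 → $t4=9+2=11
cmp $t4, 15  (cmp 11,15)
blt body: taken
lw $t2, 0($t5) → $t2=M[212]=-5
sub $t2, $t2, 5 → $t2=(-5)-5=-10
lw $t2, 0($t5) → $t2=M[212]=-5
or $t2, $t2, 9 → $t2=(-5)|9=-5
add $t5, $t5, 4 → $t5=212+4=216
add $t4, $t4, 2 → $t4=11+2=13
cmp $t4, 15  (cmp 13,15)
blt body: taken
lw $t2, 0($t5) → $t2=M[216]=-4
sub $t2, $t2, 5 → $t2=(-4)-5=-9
lw $t2, 0($t5) → $t2=M[216]=-4
or $t2, $t2, 9 → $t2=(-4)|9=-3
add $t5, $t5, 4 → $t5=216+4=220
add $t4, $t4, 2 → $t4=13+2=15
cmp $t4, 15  (cmp 15,15)
blt body: not taken
or $t2, $t2, 9 → $t2=(-3)|9=-3
sw $t2, (204) → M[204]=-3
halt.
Total executed instructions: 46.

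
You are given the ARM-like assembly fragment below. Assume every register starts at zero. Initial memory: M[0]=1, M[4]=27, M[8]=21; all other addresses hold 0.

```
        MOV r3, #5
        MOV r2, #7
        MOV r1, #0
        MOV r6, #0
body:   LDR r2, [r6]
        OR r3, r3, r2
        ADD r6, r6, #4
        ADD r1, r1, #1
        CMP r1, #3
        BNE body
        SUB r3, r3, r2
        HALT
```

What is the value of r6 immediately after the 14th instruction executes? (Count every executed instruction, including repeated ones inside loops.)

8

r3=5
r2=7
r1=0
r6=0
r2=M[0]=1
r3=5|1=5
r6=0+4=4
r1=0+1=1
CMP r1, #3  (cmp 1,3)
BNE body: taken
r2=M[4]=27
r3=5|27=31
r6=4+4=8
r1=1+1=2
After step 14: r6 = 8.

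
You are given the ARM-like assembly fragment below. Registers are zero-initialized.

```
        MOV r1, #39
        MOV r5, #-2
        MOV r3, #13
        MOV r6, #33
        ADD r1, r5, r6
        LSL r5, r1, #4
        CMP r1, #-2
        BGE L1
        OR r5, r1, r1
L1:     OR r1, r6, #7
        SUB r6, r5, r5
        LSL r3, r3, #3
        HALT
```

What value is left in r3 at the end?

after MOV r1, #39: r1=39
after MOV r5, #-2: r5=-2
after MOV r3, #13: r3=13
after MOV r6, #33: r6=33
after ADD r1, r5, r6: r1=(-2)+33=31
after LSL r5, r1, #4: r5=31<<4=496
CMP r1, #-2  (cmp 31,-2)
BGE L1: taken
after OR r1, r6, #7: r1=33|7=39
after SUB r6, r5, r5: r6=496-496=0
after LSL r3, r3, #3: r3=13<<3=104
halt.

104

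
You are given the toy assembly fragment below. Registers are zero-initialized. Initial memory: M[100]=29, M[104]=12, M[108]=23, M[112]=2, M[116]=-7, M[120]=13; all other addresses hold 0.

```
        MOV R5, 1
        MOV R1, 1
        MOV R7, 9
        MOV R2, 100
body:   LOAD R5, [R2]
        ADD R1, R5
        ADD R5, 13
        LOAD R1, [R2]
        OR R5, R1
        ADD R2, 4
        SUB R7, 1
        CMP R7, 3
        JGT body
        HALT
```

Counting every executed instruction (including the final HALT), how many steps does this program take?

MOV R5, 1 → R5=1
MOV R1, 1 → R1=1
MOV R7, 9 → R7=9
MOV R2, 100 → R2=100
LOAD R5, [R2] → R5=M[100]=29
ADD R1, R5 → R1=1+29=30
ADD R5, 13 → R5=29+13=42
LOAD R1, [R2] → R1=M[100]=29
OR R5, R1 → R5=42|29=63
ADD R2, 4 → R2=100+4=104
SUB R7, 1 → R7=9-1=8
CMP R7, 3  (cmp 8,3)
JGT body: taken
LOAD R5, [R2] → R5=M[104]=12
ADD R1, R5 → R1=29+12=41
ADD R5, 13 → R5=12+13=25
LOAD R1, [R2] → R1=M[104]=12
OR R5, R1 → R5=25|12=29
ADD R2, 4 → R2=104+4=108
SUB R7, 1 → R7=8-1=7
CMP R7, 3  (cmp 7,3)
JGT body: taken
LOAD R5, [R2] → R5=M[108]=23
ADD R1, R5 → R1=12+23=35
ADD R5, 13 → R5=23+13=36
LOAD R1, [R2] → R1=M[108]=23
OR R5, R1 → R5=36|23=55
ADD R2, 4 → R2=108+4=112
SUB R7, 1 → R7=7-1=6
CMP R7, 3  (cmp 6,3)
JGT body: taken
LOAD R5, [R2] → R5=M[112]=2
ADD R1, R5 → R1=23+2=25
ADD R5, 13 → R5=2+13=15
LOAD R1, [R2] → R1=M[112]=2
OR R5, R1 → R5=15|2=15
ADD R2, 4 → R2=112+4=116
SUB R7, 1 → R7=6-1=5
CMP R7, 3  (cmp 5,3)
JGT body: taken
LOAD R5, [R2] → R5=M[116]=-7
ADD R1, R5 → R1=2+(-7)=-5
ADD R5, 13 → R5=(-7)+13=6
LOAD R1, [R2] → R1=M[116]=-7
OR R5, R1 → R5=6|(-7)=-1
ADD R2, 4 → R2=116+4=120
SUB R7, 1 → R7=5-1=4
CMP R7, 3  (cmp 4,3)
JGT body: taken
LOAD R5, [R2] → R5=M[120]=13
ADD R1, R5 → R1=(-7)+13=6
ADD R5, 13 → R5=13+13=26
LOAD R1, [R2] → R1=M[120]=13
OR R5, R1 → R5=26|13=31
ADD R2, 4 → R2=120+4=124
SUB R7, 1 → R7=4-1=3
CMP R7, 3  (cmp 3,3)
JGT body: not taken
halt.
Total executed instructions: 59.

59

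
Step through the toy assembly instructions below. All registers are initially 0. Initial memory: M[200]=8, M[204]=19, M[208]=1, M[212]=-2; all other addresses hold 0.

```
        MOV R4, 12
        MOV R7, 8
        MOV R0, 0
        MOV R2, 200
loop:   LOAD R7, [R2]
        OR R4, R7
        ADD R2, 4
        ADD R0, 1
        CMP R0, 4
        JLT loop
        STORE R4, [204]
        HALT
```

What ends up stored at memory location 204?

-1

R4=12
R7=8
R0=0
R2=200
R7=M[200]=8
R4=12|8=12
R2=200+4=204
R0=0+1=1
CMP R0, 4  (cmp 1,4)
JLT loop: taken
R7=M[204]=19
R4=12|19=31
R2=204+4=208
R0=1+1=2
CMP R0, 4  (cmp 2,4)
JLT loop: taken
R7=M[208]=1
R4=31|1=31
R2=208+4=212
R0=2+1=3
CMP R0, 4  (cmp 3,4)
JLT loop: taken
R7=M[212]=-2
R4=31|(-2)=-1
R2=212+4=216
R0=3+1=4
CMP R0, 4  (cmp 4,4)
JLT loop: not taken
STORE R4, [204] → M[204]=-1
halt.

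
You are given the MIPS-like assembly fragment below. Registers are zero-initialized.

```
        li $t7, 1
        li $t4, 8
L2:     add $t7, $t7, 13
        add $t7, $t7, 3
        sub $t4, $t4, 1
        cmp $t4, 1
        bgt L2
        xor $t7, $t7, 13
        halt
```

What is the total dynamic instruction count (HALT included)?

li $t7, 1 → $t7=1
li $t4, 8 → $t4=8
add $t7, $t7, 13 → $t7=1+13=14
add $t7, $t7, 3 → $t7=14+3=17
sub $t4, $t4, 1 → $t4=8-1=7
cmp $t4, 1  (cmp 7,1)
bgt L2: taken
add $t7, $t7, 13 → $t7=17+13=30
add $t7, $t7, 3 → $t7=30+3=33
sub $t4, $t4, 1 → $t4=7-1=6
cmp $t4, 1  (cmp 6,1)
bgt L2: taken
add $t7, $t7, 13 → $t7=33+13=46
add $t7, $t7, 3 → $t7=46+3=49
sub $t4, $t4, 1 → $t4=6-1=5
cmp $t4, 1  (cmp 5,1)
bgt L2: taken
add $t7, $t7, 13 → $t7=49+13=62
add $t7, $t7, 3 → $t7=62+3=65
sub $t4, $t4, 1 → $t4=5-1=4
cmp $t4, 1  (cmp 4,1)
bgt L2: taken
add $t7, $t7, 13 → $t7=65+13=78
add $t7, $t7, 3 → $t7=78+3=81
sub $t4, $t4, 1 → $t4=4-1=3
cmp $t4, 1  (cmp 3,1)
bgt L2: taken
add $t7, $t7, 13 → $t7=81+13=94
add $t7, $t7, 3 → $t7=94+3=97
sub $t4, $t4, 1 → $t4=3-1=2
cmp $t4, 1  (cmp 2,1)
bgt L2: taken
add $t7, $t7, 13 → $t7=97+13=110
add $t7, $t7, 3 → $t7=110+3=113
sub $t4, $t4, 1 → $t4=2-1=1
cmp $t4, 1  (cmp 1,1)
bgt L2: not taken
xor $t7, $t7, 13 → $t7=113^13=124
halt.
Total executed instructions: 39.

39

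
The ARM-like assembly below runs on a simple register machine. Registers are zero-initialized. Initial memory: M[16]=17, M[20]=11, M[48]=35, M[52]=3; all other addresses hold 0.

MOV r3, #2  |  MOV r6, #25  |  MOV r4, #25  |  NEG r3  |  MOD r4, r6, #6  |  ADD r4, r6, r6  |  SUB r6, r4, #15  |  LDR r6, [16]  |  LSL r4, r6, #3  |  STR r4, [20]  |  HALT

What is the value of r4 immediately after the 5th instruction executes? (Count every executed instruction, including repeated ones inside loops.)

MOV r3, #2 → r3=2
MOV r6, #25 → r6=25
MOV r4, #25 → r4=25
NEG r3 → r3=-(2)=-2
MOD r4, r6, #6 → r4=25%6=1
After step 5: r4 = 1.

1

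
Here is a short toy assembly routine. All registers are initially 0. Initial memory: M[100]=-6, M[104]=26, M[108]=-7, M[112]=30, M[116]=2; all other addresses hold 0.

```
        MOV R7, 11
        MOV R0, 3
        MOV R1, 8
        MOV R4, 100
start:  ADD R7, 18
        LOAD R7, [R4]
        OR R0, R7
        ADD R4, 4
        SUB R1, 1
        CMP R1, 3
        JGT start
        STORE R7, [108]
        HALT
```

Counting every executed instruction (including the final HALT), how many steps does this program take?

41

MOV R7, 11 → R7=11
MOV R0, 3 → R0=3
MOV R1, 8 → R1=8
MOV R4, 100 → R4=100
ADD R7, 18 → R7=11+18=29
LOAD R7, [R4] → R7=M[100]=-6
OR R0, R7 → R0=3|(-6)=-5
ADD R4, 4 → R4=100+4=104
SUB R1, 1 → R1=8-1=7
CMP R1, 3  (cmp 7,3)
JGT start: taken
ADD R7, 18 → R7=(-6)+18=12
LOAD R7, [R4] → R7=M[104]=26
OR R0, R7 → R0=(-5)|26=-5
ADD R4, 4 → R4=104+4=108
SUB R1, 1 → R1=7-1=6
CMP R1, 3  (cmp 6,3)
JGT start: taken
ADD R7, 18 → R7=26+18=44
LOAD R7, [R4] → R7=M[108]=-7
OR R0, R7 → R0=(-5)|(-7)=-5
ADD R4, 4 → R4=108+4=112
SUB R1, 1 → R1=6-1=5
CMP R1, 3  (cmp 5,3)
JGT start: taken
ADD R7, 18 → R7=(-7)+18=11
LOAD R7, [R4] → R7=M[112]=30
OR R0, R7 → R0=(-5)|30=-1
ADD R4, 4 → R4=112+4=116
SUB R1, 1 → R1=5-1=4
CMP R1, 3  (cmp 4,3)
JGT start: taken
ADD R7, 18 → R7=30+18=48
LOAD R7, [R4] → R7=M[116]=2
OR R0, R7 → R0=(-1)|2=-1
ADD R4, 4 → R4=116+4=120
SUB R1, 1 → R1=4-1=3
CMP R1, 3  (cmp 3,3)
JGT start: not taken
STORE R7, [108] → M[108]=2
halt.
Total executed instructions: 41.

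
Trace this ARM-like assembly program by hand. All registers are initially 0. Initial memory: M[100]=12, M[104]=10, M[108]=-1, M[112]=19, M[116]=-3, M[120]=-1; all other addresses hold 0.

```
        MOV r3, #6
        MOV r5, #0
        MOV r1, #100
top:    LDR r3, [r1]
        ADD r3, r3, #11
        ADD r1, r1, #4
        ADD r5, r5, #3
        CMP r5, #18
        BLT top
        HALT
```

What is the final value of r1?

124

after MOV r3, #6: r3=6
after MOV r5, #0: r5=0
after MOV r1, #100: r1=100
after LDR r3, [r1]: r3=M[100]=12
after ADD r3, r3, #11: r3=12+11=23
after ADD r1, r1, #4: r1=100+4=104
after ADD r5, r5, #3: r5=0+3=3
CMP r5, #18  (cmp 3,18)
BLT top: taken
after LDR r3, [r1]: r3=M[104]=10
after ADD r3, r3, #11: r3=10+11=21
after ADD r1, r1, #4: r1=104+4=108
after ADD r5, r5, #3: r5=3+3=6
CMP r5, #18  (cmp 6,18)
BLT top: taken
after LDR r3, [r1]: r3=M[108]=-1
after ADD r3, r3, #11: r3=(-1)+11=10
after ADD r1, r1, #4: r1=108+4=112
after ADD r5, r5, #3: r5=6+3=9
CMP r5, #18  (cmp 9,18)
BLT top: taken
after LDR r3, [r1]: r3=M[112]=19
after ADD r3, r3, #11: r3=19+11=30
after ADD r1, r1, #4: r1=112+4=116
after ADD r5, r5, #3: r5=9+3=12
CMP r5, #18  (cmp 12,18)
BLT top: taken
after LDR r3, [r1]: r3=M[116]=-3
after ADD r3, r3, #11: r3=(-3)+11=8
after ADD r1, r1, #4: r1=116+4=120
after ADD r5, r5, #3: r5=12+3=15
CMP r5, #18  (cmp 15,18)
BLT top: taken
after LDR r3, [r1]: r3=M[120]=-1
after ADD r3, r3, #11: r3=(-1)+11=10
after ADD r1, r1, #4: r1=120+4=124
after ADD r5, r5, #3: r5=15+3=18
CMP r5, #18  (cmp 18,18)
BLT top: not taken
halt.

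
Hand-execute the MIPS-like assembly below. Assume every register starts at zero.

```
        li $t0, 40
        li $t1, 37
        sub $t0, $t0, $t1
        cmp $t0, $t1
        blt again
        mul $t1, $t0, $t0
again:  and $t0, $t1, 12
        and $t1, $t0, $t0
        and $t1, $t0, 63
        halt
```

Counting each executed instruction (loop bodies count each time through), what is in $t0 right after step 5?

3

$t0=40
$t1=37
$t0=40-37=3
cmp $t0, $t1  (cmp 3,37)
blt again: taken
After step 5: $t0 = 3.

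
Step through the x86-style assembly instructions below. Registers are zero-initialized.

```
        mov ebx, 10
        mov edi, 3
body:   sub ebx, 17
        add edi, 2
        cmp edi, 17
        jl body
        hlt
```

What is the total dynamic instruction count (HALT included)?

31

after mov ebx, 10: ebx=10
after mov edi, 3: edi=3
after sub ebx, 17: ebx=10-17=-7
after add edi, 2: edi=3+2=5
cmp edi, 17  (cmp 5,17)
jl body: taken
after sub ebx, 17: ebx=(-7)-17=-24
after add edi, 2: edi=5+2=7
cmp edi, 17  (cmp 7,17)
jl body: taken
after sub ebx, 17: ebx=(-24)-17=-41
after add edi, 2: edi=7+2=9
cmp edi, 17  (cmp 9,17)
jl body: taken
after sub ebx, 17: ebx=(-41)-17=-58
after add edi, 2: edi=9+2=11
cmp edi, 17  (cmp 11,17)
jl body: taken
after sub ebx, 17: ebx=(-58)-17=-75
after add edi, 2: edi=11+2=13
cmp edi, 17  (cmp 13,17)
jl body: taken
after sub ebx, 17: ebx=(-75)-17=-92
after add edi, 2: edi=13+2=15
cmp edi, 17  (cmp 15,17)
jl body: taken
after sub ebx, 17: ebx=(-92)-17=-109
after add edi, 2: edi=15+2=17
cmp edi, 17  (cmp 17,17)
jl body: not taken
halt.
Total executed instructions: 31.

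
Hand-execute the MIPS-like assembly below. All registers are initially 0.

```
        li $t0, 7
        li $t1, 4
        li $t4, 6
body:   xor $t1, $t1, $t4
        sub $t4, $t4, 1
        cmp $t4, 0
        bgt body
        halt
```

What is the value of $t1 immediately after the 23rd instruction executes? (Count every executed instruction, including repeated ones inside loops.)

2

after li $t0, 7: $t0=7
after li $t1, 4: $t1=4
after li $t4, 6: $t4=6
after xor $t1, $t1, $t4: $t1=4^6=2
after sub $t4, $t4, 1: $t4=6-1=5
cmp $t4, 0  (cmp 5,0)
bgt body: taken
after xor $t1, $t1, $t4: $t1=2^5=7
after sub $t4, $t4, 1: $t4=5-1=4
cmp $t4, 0  (cmp 4,0)
bgt body: taken
after xor $t1, $t1, $t4: $t1=7^4=3
after sub $t4, $t4, 1: $t4=4-1=3
cmp $t4, 0  (cmp 3,0)
bgt body: taken
after xor $t1, $t1, $t4: $t1=3^3=0
after sub $t4, $t4, 1: $t4=3-1=2
cmp $t4, 0  (cmp 2,0)
bgt body: taken
after xor $t1, $t1, $t4: $t1=0^2=2
after sub $t4, $t4, 1: $t4=2-1=1
cmp $t4, 0  (cmp 1,0)
bgt body: taken
After step 23: $t1 = 2.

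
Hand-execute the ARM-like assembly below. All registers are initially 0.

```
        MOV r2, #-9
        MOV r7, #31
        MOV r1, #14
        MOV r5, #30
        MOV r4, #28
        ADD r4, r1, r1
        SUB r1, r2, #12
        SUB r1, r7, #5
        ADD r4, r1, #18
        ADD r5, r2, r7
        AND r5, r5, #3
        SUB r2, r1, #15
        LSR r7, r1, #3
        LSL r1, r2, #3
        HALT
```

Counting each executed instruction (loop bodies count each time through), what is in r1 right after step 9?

after MOV r2, #-9: r2=-9
after MOV r7, #31: r7=31
after MOV r1, #14: r1=14
after MOV r5, #30: r5=30
after MOV r4, #28: r4=28
after ADD r4, r1, r1: r4=14+14=28
after SUB r1, r2, #12: r1=(-9)-12=-21
after SUB r1, r7, #5: r1=31-5=26
after ADD r4, r1, #18: r4=26+18=44
After step 9: r1 = 26.

26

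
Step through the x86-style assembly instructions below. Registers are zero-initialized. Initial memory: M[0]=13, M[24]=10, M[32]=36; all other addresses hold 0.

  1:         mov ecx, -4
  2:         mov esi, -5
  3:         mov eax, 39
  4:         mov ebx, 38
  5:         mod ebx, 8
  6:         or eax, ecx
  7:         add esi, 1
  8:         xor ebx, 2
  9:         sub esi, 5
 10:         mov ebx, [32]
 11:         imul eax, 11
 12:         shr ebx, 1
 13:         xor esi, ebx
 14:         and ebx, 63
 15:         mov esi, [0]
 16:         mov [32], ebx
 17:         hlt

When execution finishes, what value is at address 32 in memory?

18

after mov ecx, -4: ecx=-4
after mov esi, -5: esi=-5
after mov eax, 39: eax=39
after mov ebx, 38: ebx=38
after mod ebx, 8: ebx=38%8=6
after or eax, ecx: eax=39|(-4)=-1
after add esi, 1: esi=(-5)+1=-4
after xor ebx, 2: ebx=6^2=4
after sub esi, 5: esi=(-4)-5=-9
after mov ebx, [32]: ebx=M[32]=36
after imul eax, 11: eax=(-1)*11=-11
after shr ebx, 1: ebx=36>>1=18
after xor esi, ebx: esi=(-9)^18=-27
after and ebx, 63: ebx=18&63=18
after mov esi, [0]: esi=M[0]=13
mov [32], ebx → M[32]=18
halt.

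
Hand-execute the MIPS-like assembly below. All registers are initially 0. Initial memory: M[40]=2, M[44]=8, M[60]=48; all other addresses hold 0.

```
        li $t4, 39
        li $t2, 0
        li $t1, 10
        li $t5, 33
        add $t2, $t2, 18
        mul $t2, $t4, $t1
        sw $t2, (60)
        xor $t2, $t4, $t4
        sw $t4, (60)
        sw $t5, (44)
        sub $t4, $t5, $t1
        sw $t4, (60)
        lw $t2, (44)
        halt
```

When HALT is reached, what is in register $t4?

23

li $t4, 39 → $t4=39
li $t2, 0 → $t2=0
li $t1, 10 → $t1=10
li $t5, 33 → $t5=33
add $t2, $t2, 18 → $t2=0+18=18
mul $t2, $t4, $t1 → $t2=39*10=390
sw $t2, (60) → M[60]=390
xor $t2, $t4, $t4 → $t2=39^39=0
sw $t4, (60) → M[60]=39
sw $t5, (44) → M[44]=33
sub $t4, $t5, $t1 → $t4=33-10=23
sw $t4, (60) → M[60]=23
lw $t2, (44) → $t2=M[44]=33
halt.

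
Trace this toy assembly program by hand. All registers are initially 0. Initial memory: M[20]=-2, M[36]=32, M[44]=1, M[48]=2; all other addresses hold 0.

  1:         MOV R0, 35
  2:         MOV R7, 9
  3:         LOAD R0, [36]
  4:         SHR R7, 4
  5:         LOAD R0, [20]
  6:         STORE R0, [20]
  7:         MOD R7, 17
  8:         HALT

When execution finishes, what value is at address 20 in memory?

-2

after MOV R0, 35: R0=35
after MOV R7, 9: R7=9
after LOAD R0, [36]: R0=M[36]=32
after SHR R7, 4: R7=9>>4=0
after LOAD R0, [20]: R0=M[20]=-2
STORE R0, [20] → M[20]=-2
after MOD R7, 17: R7=0%17=0
halt.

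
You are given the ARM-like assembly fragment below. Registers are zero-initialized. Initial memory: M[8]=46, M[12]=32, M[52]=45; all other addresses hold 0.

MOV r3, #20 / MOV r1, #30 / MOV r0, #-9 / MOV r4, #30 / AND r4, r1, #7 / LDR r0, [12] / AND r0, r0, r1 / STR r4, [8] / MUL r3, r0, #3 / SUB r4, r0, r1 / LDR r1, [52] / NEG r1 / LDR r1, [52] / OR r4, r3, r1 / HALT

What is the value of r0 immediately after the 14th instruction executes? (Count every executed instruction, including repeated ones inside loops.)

0

MOV r3, #20 → r3=20
MOV r1, #30 → r1=30
MOV r0, #-9 → r0=-9
MOV r4, #30 → r4=30
AND r4, r1, #7 → r4=30&7=6
LDR r0, [12] → r0=M[12]=32
AND r0, r0, r1 → r0=32&30=0
STR r4, [8] → M[8]=6
MUL r3, r0, #3 → r3=0*3=0
SUB r4, r0, r1 → r4=0-30=-30
LDR r1, [52] → r1=M[52]=45
NEG r1 → r1=-(45)=-45
LDR r1, [52] → r1=M[52]=45
OR r4, r3, r1 → r4=0|45=45
After step 14: r0 = 0.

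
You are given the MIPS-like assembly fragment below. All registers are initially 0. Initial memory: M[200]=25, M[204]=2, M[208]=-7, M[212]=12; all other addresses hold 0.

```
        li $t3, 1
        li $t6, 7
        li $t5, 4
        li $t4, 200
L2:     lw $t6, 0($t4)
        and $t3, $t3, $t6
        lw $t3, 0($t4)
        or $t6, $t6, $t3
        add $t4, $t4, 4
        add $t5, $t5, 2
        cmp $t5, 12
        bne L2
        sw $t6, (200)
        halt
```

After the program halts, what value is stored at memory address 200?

12

after li $t3, 1: $t3=1
after li $t6, 7: $t6=7
after li $t5, 4: $t5=4
after li $t4, 200: $t4=200
after lw $t6, 0($t4): $t6=M[200]=25
after and $t3, $t3, $t6: $t3=1&25=1
after lw $t3, 0($t4): $t3=M[200]=25
after or $t6, $t6, $t3: $t6=25|25=25
after add $t4, $t4, 4: $t4=200+4=204
after add $t5, $t5, 2: $t5=4+2=6
cmp $t5, 12  (cmp 6,12)
bne L2: taken
after lw $t6, 0($t4): $t6=M[204]=2
after and $t3, $t3, $t6: $t3=25&2=0
after lw $t3, 0($t4): $t3=M[204]=2
after or $t6, $t6, $t3: $t6=2|2=2
after add $t4, $t4, 4: $t4=204+4=208
after add $t5, $t5, 2: $t5=6+2=8
cmp $t5, 12  (cmp 8,12)
bne L2: taken
after lw $t6, 0($t4): $t6=M[208]=-7
after and $t3, $t3, $t6: $t3=2&(-7)=0
after lw $t3, 0($t4): $t3=M[208]=-7
after or $t6, $t6, $t3: $t6=(-7)|(-7)=-7
after add $t4, $t4, 4: $t4=208+4=212
after add $t5, $t5, 2: $t5=8+2=10
cmp $t5, 12  (cmp 10,12)
bne L2: taken
after lw $t6, 0($t4): $t6=M[212]=12
after and $t3, $t3, $t6: $t3=(-7)&12=8
after lw $t3, 0($t4): $t3=M[212]=12
after or $t6, $t6, $t3: $t6=12|12=12
after add $t4, $t4, 4: $t4=212+4=216
after add $t5, $t5, 2: $t5=10+2=12
cmp $t5, 12  (cmp 12,12)
bne L2: not taken
sw $t6, (200) → M[200]=12
halt.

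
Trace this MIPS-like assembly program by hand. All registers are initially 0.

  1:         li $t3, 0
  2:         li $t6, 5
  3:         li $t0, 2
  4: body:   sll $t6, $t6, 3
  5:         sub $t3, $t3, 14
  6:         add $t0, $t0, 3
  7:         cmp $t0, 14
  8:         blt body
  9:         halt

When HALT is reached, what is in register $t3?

after li $t3, 0: $t3=0
after li $t6, 5: $t6=5
after li $t0, 2: $t0=2
after sll $t6, $t6, 3: $t6=5<<3=40
after sub $t3, $t3, 14: $t3=0-14=-14
after add $t0, $t0, 3: $t0=2+3=5
cmp $t0, 14  (cmp 5,14)
blt body: taken
after sll $t6, $t6, 3: $t6=40<<3=320
after sub $t3, $t3, 14: $t3=(-14)-14=-28
after add $t0, $t0, 3: $t0=5+3=8
cmp $t0, 14  (cmp 8,14)
blt body: taken
after sll $t6, $t6, 3: $t6=320<<3=2560
after sub $t3, $t3, 14: $t3=(-28)-14=-42
after add $t0, $t0, 3: $t0=8+3=11
cmp $t0, 14  (cmp 11,14)
blt body: taken
after sll $t6, $t6, 3: $t6=2560<<3=20480
after sub $t3, $t3, 14: $t3=(-42)-14=-56
after add $t0, $t0, 3: $t0=11+3=14
cmp $t0, 14  (cmp 14,14)
blt body: not taken
halt.

-56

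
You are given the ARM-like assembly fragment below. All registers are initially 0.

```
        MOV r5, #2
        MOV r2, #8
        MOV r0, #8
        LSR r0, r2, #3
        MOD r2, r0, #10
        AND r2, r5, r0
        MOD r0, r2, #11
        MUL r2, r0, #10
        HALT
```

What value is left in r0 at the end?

after MOV r5, #2: r5=2
after MOV r2, #8: r2=8
after MOV r0, #8: r0=8
after LSR r0, r2, #3: r0=8>>3=1
after MOD r2, r0, #10: r2=1%10=1
after AND r2, r5, r0: r2=2&1=0
after MOD r0, r2, #11: r0=0%11=0
after MUL r2, r0, #10: r2=0*10=0
halt.

0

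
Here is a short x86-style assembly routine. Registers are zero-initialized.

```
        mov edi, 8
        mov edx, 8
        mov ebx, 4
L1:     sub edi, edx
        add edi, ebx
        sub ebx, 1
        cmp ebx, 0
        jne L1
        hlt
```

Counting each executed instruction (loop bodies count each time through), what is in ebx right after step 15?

2

mov edi, 8 → edi=8
mov edx, 8 → edx=8
mov ebx, 4 → ebx=4
sub edi, edx → edi=8-8=0
add edi, ebx → edi=0+4=4
sub ebx, 1 → ebx=4-1=3
cmp ebx, 0  (cmp 3,0)
jne L1: taken
sub edi, edx → edi=4-8=-4
add edi, ebx → edi=(-4)+3=-1
sub ebx, 1 → ebx=3-1=2
cmp ebx, 0  (cmp 2,0)
jne L1: taken
sub edi, edx → edi=(-1)-8=-9
add edi, ebx → edi=(-9)+2=-7
After step 15: ebx = 2.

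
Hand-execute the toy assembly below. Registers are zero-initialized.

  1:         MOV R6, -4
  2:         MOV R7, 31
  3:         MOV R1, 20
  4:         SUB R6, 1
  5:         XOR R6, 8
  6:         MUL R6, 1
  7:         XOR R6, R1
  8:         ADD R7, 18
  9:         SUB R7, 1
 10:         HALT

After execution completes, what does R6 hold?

-25

after MOV R6, -4: R6=-4
after MOV R7, 31: R7=31
after MOV R1, 20: R1=20
after SUB R6, 1: R6=(-4)-1=-5
after XOR R6, 8: R6=(-5)^8=-13
after MUL R6, 1: R6=(-13)*1=-13
after XOR R6, R1: R6=(-13)^20=-25
after ADD R7, 18: R7=31+18=49
after SUB R7, 1: R7=49-1=48
halt.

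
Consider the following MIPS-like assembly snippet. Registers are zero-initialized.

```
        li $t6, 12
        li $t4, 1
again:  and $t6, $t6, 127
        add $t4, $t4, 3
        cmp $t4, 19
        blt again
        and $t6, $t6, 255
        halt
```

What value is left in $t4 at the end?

after li $t6, 12: $t6=12
after li $t4, 1: $t4=1
after and $t6, $t6, 127: $t6=12&127=12
after add $t4, $t4, 3: $t4=1+3=4
cmp $t4, 19  (cmp 4,19)
blt again: taken
after and $t6, $t6, 127: $t6=12&127=12
after add $t4, $t4, 3: $t4=4+3=7
cmp $t4, 19  (cmp 7,19)
blt again: taken
after and $t6, $t6, 127: $t6=12&127=12
after add $t4, $t4, 3: $t4=7+3=10
cmp $t4, 19  (cmp 10,19)
blt again: taken
after and $t6, $t6, 127: $t6=12&127=12
after add $t4, $t4, 3: $t4=10+3=13
cmp $t4, 19  (cmp 13,19)
blt again: taken
after and $t6, $t6, 127: $t6=12&127=12
after add $t4, $t4, 3: $t4=13+3=16
cmp $t4, 19  (cmp 16,19)
blt again: taken
after and $t6, $t6, 127: $t6=12&127=12
after add $t4, $t4, 3: $t4=16+3=19
cmp $t4, 19  (cmp 19,19)
blt again: not taken
after and $t6, $t6, 255: $t6=12&255=12
halt.

19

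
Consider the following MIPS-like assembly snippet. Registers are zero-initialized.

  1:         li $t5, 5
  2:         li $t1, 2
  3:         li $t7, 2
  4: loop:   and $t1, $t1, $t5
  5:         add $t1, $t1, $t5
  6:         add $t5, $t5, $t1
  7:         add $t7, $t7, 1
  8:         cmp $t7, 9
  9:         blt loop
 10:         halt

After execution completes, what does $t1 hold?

320

$t5=5
$t1=2
$t7=2
$t1=2&5=0
$t1=0+5=5
$t5=5+5=10
$t7=2+1=3
cmp $t7, 9  (cmp 3,9)
blt loop: taken
$t1=5&10=0
$t1=0+10=10
$t5=10+10=20
$t7=3+1=4
cmp $t7, 9  (cmp 4,9)
blt loop: taken
$t1=10&20=0
$t1=0+20=20
$t5=20+20=40
$t7=4+1=5
cmp $t7, 9  (cmp 5,9)
blt loop: taken
$t1=20&40=0
$t1=0+40=40
$t5=40+40=80
$t7=5+1=6
cmp $t7, 9  (cmp 6,9)
blt loop: taken
$t1=40&80=0
$t1=0+80=80
$t5=80+80=160
$t7=6+1=7
cmp $t7, 9  (cmp 7,9)
blt loop: taken
$t1=80&160=0
$t1=0+160=160
$t5=160+160=320
$t7=7+1=8
cmp $t7, 9  (cmp 8,9)
blt loop: taken
$t1=160&320=0
$t1=0+320=320
$t5=320+320=640
$t7=8+1=9
cmp $t7, 9  (cmp 9,9)
blt loop: not taken
halt.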